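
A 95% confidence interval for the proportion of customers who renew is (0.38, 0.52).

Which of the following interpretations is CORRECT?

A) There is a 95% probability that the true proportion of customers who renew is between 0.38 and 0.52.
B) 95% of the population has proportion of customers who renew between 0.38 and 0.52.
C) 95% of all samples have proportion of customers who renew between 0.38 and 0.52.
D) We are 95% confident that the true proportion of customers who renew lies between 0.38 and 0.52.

A confidence interval represents our confidence in the procedure, not a probability statement about the parameter.

Key concept: If we repeated this sampling process many times and computed a 95% CI each time, about 95% of those intervals would contain the true population parameter.

For this specific interval (0.38, 0.52):
- Midpoint (point estimate): 0.45
- Margin of error: 0.07

The correct interpretation is the one stating confidence that the true parameter lies in the interval — option D.

D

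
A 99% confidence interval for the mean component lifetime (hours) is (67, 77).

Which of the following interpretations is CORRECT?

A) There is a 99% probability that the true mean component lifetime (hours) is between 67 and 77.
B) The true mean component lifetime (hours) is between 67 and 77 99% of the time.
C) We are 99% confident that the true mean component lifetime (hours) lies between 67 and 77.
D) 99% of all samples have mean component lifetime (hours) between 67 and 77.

A confidence interval represents our confidence in the procedure, not a probability statement about the parameter.

Key concept: If we repeated this sampling process many times and computed a 99% CI each time, about 99% of those intervals would contain the true population parameter.

For this specific interval (67, 77):
- Midpoint (point estimate): 72
- Margin of error: 5

The correct interpretation is the one stating confidence that the true parameter lies in the interval — option C.

C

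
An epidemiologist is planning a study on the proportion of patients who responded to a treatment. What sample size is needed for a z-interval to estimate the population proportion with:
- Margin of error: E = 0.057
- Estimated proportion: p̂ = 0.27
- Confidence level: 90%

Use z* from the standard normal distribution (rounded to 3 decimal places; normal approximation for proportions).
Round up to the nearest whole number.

Using z* for proportion z-interval (normal approximation).

For 90% confidence, z* = 1.645 (from standard normal table)

Sample size formula for proportion z-interval: n = z*²p̂(1-p̂)/E²

n = 1.645² × 0.27 × 0.73 / 0.057²
  = 2.706025 × 0.1971 / 0.003249
  = 164.1605

Round up to the nearest whole number: n = 165

165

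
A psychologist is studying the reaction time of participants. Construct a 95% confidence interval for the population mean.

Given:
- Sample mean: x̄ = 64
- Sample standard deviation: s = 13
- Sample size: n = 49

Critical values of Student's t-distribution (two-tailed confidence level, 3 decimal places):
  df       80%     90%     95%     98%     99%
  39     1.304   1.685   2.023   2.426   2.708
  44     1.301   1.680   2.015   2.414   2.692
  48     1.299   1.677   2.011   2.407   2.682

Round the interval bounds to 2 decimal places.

The population standard deviation σ is unknown (only the sample standard deviation s is given), so use a t-interval with df = n - 1 = 49 - 1 = 48.

For 95% confidence with df = 48, t* = 2.011 (from t-table)

Standard error: SE = s/√n = 13/√49 = 1.857143

Margin of error: E = t* × SE = 2.011 × 1.857143 = 3.7347

T-interval: x̄ ± E = 64 ± 3.7347 = (60.2653, 67.7347)

Rounded to 2 decimal places:

(60.27, 67.73)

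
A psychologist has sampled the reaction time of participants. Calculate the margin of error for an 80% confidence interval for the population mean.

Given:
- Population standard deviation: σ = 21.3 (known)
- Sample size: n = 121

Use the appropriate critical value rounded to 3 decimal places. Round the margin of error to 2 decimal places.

The population standard deviation σ is known, so use the z-interval margin of error formula.

For 80% confidence, z* = 1.282 (from standard normal table)

Margin of error formula for z-interval: E = z* × σ/√n

E = 1.282 × 21.3/√121
  = 1.282 × 1.936364
  = 2.4824

Rounded to 2 decimal places:

2.48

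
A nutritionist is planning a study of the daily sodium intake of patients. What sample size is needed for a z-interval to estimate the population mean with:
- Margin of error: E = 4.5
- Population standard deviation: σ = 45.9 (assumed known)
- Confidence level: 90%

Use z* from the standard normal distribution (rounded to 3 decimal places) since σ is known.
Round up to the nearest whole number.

Using z* since population σ is known (z-interval formula).

For 90% confidence, z* = 1.645 (from standard normal table)

Sample size formula for z-interval: n = (z*σ/E)²

n = (1.645 × 45.9 / 4.5)²
  = (16.779000)²
  = 281.5348

Round up to the nearest whole number: n = 282

282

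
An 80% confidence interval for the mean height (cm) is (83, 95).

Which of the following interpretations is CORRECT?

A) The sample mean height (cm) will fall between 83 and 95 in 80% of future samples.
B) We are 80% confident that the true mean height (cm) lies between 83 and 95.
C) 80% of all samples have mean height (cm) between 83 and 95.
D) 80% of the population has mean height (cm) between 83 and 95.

A confidence interval represents our confidence in the procedure, not a probability statement about the parameter.

Key concept: If we repeated this sampling process many times and computed an 80% CI each time, about 80% of those intervals would contain the true population parameter.

For this specific interval (83, 95):
- Midpoint (point estimate): 89
- Margin of error: 6

The correct interpretation is the one stating confidence that the true parameter lies in the interval — option B.

B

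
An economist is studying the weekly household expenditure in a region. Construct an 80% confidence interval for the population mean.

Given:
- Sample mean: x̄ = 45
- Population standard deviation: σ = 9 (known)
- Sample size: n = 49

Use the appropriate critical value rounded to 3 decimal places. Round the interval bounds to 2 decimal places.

The population standard deviation σ is known, so use a z-interval (standard normal critical value).

For 80% confidence, z* = 1.282 (from standard normal table)

Standard error: SE = σ/√n = 9/√49 = 1.285714

Margin of error: E = z* × SE = 1.282 × 1.285714 = 1.6483

Z-interval: x̄ ± E = 45 ± 1.6483 = (43.3517, 46.6483)

Rounded to 2 decimal places:

(43.35, 46.65)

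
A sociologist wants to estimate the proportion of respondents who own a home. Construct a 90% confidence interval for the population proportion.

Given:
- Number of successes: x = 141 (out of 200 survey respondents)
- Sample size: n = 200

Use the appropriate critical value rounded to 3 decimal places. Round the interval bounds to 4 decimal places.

Sample proportion: p̂ = 141/200 = 0.705000

Check conditions for normal approximation:
  np̂ = 141 ≥ 10 ✓
  n(1-p̂) = 59 ≥ 10 ✓

The sample is large enough, so use a z-interval (normal approximation) for the proportion.

For 90% confidence, z* = 1.645 (from standard normal table)

Standard error: SE = √(p̂(1-p̂)/n) = √(0.705000×0.295000/200) = 0.03224709

Margin of error: E = z* × SE = 1.645 × 0.03224709 = 0.053046

Z-interval: p̂ ± E = 0.705000 ± 0.053046 = (0.651954, 0.758046)

Rounded to 4 decimal places:

(0.6520, 0.7580)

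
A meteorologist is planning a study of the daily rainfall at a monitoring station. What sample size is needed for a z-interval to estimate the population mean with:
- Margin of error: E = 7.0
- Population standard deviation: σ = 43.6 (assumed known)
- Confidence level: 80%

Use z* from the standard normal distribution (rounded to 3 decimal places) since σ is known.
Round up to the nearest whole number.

Using z* since population σ is known (z-interval formula).

For 80% confidence, z* = 1.282 (from standard normal table)

Sample size formula for z-interval: n = (z*σ/E)²

n = (1.282 × 43.6 / 7.0)²
  = (7.985029)²
  = 63.7607

Round up to the nearest whole number: n = 64

64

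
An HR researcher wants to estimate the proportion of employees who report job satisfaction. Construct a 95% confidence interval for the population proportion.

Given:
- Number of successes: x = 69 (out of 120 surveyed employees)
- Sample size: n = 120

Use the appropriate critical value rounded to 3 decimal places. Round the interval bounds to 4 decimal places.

Sample proportion: p̂ = 69/120 = 0.575000

Check conditions for normal approximation:
  np̂ = 69 ≥ 10 ✓
  n(1-p̂) = 51 ≥ 10 ✓

The sample is large enough, so use a z-interval (normal approximation) for the proportion.

For 95% confidence, z* = 1.96 (from standard normal table)

Standard error: SE = √(p̂(1-p̂)/n) = √(0.575000×0.425000/120) = 0.04512714

Margin of error: E = z* × SE = 1.96 × 0.04512714 = 0.088449

Z-interval: p̂ ± E = 0.575000 ± 0.088449 = (0.486551, 0.663449)

Rounded to 4 decimal places:

(0.4866, 0.6634)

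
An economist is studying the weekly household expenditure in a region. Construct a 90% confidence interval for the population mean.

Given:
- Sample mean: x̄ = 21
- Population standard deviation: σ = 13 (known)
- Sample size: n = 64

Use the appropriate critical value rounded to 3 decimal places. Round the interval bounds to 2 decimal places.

The population standard deviation σ is known, so use a z-interval (standard normal critical value).

For 90% confidence, z* = 1.645 (from standard normal table)

Standard error: SE = σ/√n = 13/√64 = 1.625000

Margin of error: E = z* × SE = 1.645 × 1.625000 = 2.6731

Z-interval: x̄ ± E = 21 ± 2.6731 = (18.3269, 23.6731)

Rounded to 2 decimal places:

(18.33, 23.67)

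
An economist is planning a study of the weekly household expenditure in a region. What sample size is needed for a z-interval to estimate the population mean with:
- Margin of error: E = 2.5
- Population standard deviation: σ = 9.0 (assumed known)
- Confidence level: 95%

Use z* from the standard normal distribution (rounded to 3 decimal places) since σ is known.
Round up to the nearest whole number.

Using z* since population σ is known (z-interval formula).

For 95% confidence, z* = 1.96 (from standard normal table)

Sample size formula for z-interval: n = (z*σ/E)²

n = (1.96 × 9.0 / 2.5)²
  = (7.056000)²
  = 49.7871

Round up to the nearest whole number: n = 50

50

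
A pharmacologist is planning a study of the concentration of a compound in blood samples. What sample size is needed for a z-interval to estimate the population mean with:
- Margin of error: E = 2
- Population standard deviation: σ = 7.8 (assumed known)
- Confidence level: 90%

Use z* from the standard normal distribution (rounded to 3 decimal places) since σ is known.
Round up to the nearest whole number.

Using z* since population σ is known (z-interval formula).

For 90% confidence, z* = 1.645 (from standard normal table)

Sample size formula for z-interval: n = (z*σ/E)²

n = (1.645 × 7.8 / 2)²
  = (6.415500)²
  = 41.1586

Round up to the nearest whole number: n = 42

42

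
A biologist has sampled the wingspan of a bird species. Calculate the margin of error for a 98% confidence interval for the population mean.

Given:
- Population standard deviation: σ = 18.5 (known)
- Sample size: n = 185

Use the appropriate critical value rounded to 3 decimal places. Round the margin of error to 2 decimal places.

The population standard deviation σ is known, so use the z-interval margin of error formula.

For 98% confidence, z* = 2.326 (from standard normal table)

Margin of error formula for z-interval: E = z* × σ/√n

E = 2.326 × 18.5/√185
  = 2.326 × 1.360147
  = 3.1637

Rounded to 2 decimal places:

3.16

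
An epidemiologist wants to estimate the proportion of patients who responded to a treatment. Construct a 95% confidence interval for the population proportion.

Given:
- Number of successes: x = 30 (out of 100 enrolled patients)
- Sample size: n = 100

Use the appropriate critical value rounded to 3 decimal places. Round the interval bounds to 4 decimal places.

Sample proportion: p̂ = 30/100 = 0.300000

Check conditions for normal approximation:
  np̂ = 30 ≥ 10 ✓
  n(1-p̂) = 70 ≥ 10 ✓

The sample is large enough, so use a z-interval (normal approximation) for the proportion.

For 95% confidence, z* = 1.96 (from standard normal table)

Standard error: SE = √(p̂(1-p̂)/n) = √(0.300000×0.700000/100) = 0.04582576

Margin of error: E = z* × SE = 1.96 × 0.04582576 = 0.089818

Z-interval: p̂ ± E = 0.300000 ± 0.089818 = (0.210182, 0.389818)

Rounded to 4 decimal places:

(0.2102, 0.3898)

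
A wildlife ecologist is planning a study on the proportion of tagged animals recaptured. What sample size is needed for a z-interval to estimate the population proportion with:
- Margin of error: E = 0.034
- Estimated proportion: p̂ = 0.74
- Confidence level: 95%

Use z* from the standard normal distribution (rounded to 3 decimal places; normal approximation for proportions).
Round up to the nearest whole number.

Using z* for proportion z-interval (normal approximation).

For 95% confidence, z* = 1.96 (from standard normal table)

Sample size formula for proportion z-interval: n = z*²p̂(1-p̂)/E²

n = 1.96² × 0.74 × 0.26 / 0.034²
  = 3.8416 × 0.1924 / 0.001156
  = 639.3805

Round up to the nearest whole number: n = 640

640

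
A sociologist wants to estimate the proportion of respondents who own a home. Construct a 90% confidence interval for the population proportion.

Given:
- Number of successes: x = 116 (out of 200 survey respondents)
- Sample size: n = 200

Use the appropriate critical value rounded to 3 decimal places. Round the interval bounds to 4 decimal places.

Sample proportion: p̂ = 116/200 = 0.580000

Check conditions for normal approximation:
  np̂ = 116 ≥ 10 ✓
  n(1-p̂) = 84 ≥ 10 ✓

The sample is large enough, so use a z-interval (normal approximation) for the proportion.

For 90% confidence, z* = 1.645 (from standard normal table)

Standard error: SE = √(p̂(1-p̂)/n) = √(0.580000×0.420000/200) = 0.03489986

Margin of error: E = z* × SE = 1.645 × 0.03489986 = 0.057410

Z-interval: p̂ ± E = 0.580000 ± 0.057410 = (0.522590, 0.637410)

Rounded to 4 decimal places:

(0.5226, 0.6374)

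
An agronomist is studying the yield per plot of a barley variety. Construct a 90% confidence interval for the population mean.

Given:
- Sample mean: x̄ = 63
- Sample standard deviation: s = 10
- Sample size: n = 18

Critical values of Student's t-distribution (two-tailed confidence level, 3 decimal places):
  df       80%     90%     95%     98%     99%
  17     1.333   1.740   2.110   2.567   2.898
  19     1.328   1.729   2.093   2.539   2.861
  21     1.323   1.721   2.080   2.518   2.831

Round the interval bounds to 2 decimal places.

The population standard deviation σ is unknown (only the sample standard deviation s is given), so use a t-interval with df = n - 1 = 18 - 1 = 17.

For 90% confidence with df = 17, t* = 1.740 (from t-table)

Standard error: SE = s/√n = 10/√18 = 2.357023

Margin of error: E = t* × SE = 1.740 × 2.357023 = 4.1012

T-interval: x̄ ± E = 63 ± 4.1012 = (58.8988, 67.1012)

Rounded to 2 decimal places:

(58.90, 67.10)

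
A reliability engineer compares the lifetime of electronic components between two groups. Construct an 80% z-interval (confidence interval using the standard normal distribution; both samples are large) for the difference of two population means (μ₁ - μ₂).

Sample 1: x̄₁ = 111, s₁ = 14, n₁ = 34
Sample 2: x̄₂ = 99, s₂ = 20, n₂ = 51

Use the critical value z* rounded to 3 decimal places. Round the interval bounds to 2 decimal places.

Both samples are large (n₁ = 34 ≥ 30, n₂ = 51 ≥ 30), so a z-interval for the difference of means applies.

Point estimate: x̄₁ - x̄₂ = 111 - 99 = 12

Standard error: SE = √(s₁²/n₁ + s₂²/n₂)
= √(14²/34 + 20²/51)
= √(5.764706 + 7.843137)
= 3.688881

For 80% confidence, z* = 1.282 (from standard normal table)
Margin of error: E = z* × SE = 1.282 × 3.688881 = 4.7291

Z-interval: (x̄₁ - x̄₂) ± E = 12 ± 4.7291 = (7.2709, 16.7291)

Rounded to 2 decimal places:

(7.27, 16.73)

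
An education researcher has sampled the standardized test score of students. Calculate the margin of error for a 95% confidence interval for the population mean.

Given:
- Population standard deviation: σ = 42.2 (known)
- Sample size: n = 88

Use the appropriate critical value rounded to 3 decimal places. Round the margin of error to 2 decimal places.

The population standard deviation σ is known, so use the z-interval margin of error formula.

For 95% confidence, z* = 1.96 (from standard normal table)

Margin of error formula for z-interval: E = z* × σ/√n

E = 1.96 × 42.2/√88
  = 1.96 × 4.498535
  = 8.8171

Rounded to 2 decimal places:

8.82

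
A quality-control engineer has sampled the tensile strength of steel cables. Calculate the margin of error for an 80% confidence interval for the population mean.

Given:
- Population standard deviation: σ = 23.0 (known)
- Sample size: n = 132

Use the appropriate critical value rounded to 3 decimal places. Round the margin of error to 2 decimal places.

The population standard deviation σ is known, so use the z-interval margin of error formula.

For 80% confidence, z* = 1.282 (from standard normal table)

Margin of error formula for z-interval: E = z* × σ/√n

E = 1.282 × 23.0/√132
  = 1.282 × 2.001893
  = 2.5664

Rounded to 2 decimal places:

2.57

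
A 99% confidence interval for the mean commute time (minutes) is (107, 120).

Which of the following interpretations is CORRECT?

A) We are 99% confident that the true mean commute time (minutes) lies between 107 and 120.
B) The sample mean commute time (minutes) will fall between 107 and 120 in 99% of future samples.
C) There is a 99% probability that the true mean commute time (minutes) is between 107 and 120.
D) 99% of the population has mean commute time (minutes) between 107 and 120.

A confidence interval represents our confidence in the procedure, not a probability statement about the parameter.

Key concept: If we repeated this sampling process many times and computed a 99% CI each time, about 99% of those intervals would contain the true population parameter.

For this specific interval (107, 120):
- Midpoint (point estimate): 113.5
- Margin of error: 6.5

The correct interpretation is the one stating confidence that the true parameter lies in the interval — option A.

A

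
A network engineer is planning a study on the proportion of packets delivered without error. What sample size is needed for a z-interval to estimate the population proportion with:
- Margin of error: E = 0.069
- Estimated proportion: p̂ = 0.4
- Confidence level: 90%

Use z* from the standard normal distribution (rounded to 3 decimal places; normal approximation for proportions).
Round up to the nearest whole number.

Using z* for proportion z-interval (normal approximation).

For 90% confidence, z* = 1.645 (from standard normal table)

Sample size formula for proportion z-interval: n = z*²p̂(1-p̂)/E²

n = 1.645² × 0.4 × 0.6 / 0.069²
  = 2.706025 × 0.24 / 0.004761
  = 136.4096

Round up to the nearest whole number: n = 137

137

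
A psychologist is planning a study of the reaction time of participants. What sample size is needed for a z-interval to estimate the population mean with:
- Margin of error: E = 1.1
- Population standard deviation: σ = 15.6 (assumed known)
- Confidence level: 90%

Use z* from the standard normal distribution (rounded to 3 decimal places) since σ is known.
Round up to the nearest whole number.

Using z* since population σ is known (z-interval formula).

For 90% confidence, z* = 1.645 (from standard normal table)

Sample size formula for z-interval: n = (z*σ/E)²

n = (1.645 × 15.6 / 1.1)²
  = (23.329091)²
  = 544.2465

Round up to the nearest whole number: n = 545

545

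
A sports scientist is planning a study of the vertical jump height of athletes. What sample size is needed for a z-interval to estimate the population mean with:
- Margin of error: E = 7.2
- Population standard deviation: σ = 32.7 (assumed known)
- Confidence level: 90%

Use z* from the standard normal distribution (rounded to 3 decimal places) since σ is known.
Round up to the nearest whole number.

Using z* since population σ is known (z-interval formula).

For 90% confidence, z* = 1.645 (from standard normal table)

Sample size formula for z-interval: n = (z*σ/E)²

n = (1.645 × 32.7 / 7.2)²
  = (7.471042)²
  = 55.8165

Round up to the nearest whole number: n = 56

56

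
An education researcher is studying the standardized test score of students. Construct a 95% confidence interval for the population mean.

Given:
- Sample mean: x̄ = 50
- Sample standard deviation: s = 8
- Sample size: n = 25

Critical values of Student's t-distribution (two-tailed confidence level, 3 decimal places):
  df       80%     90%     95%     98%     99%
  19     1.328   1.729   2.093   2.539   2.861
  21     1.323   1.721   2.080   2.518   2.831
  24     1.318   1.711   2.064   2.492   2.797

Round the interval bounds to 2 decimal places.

The population standard deviation σ is unknown (only the sample standard deviation s is given), so use a t-interval with df = n - 1 = 25 - 1 = 24.

For 95% confidence with df = 24, t* = 2.064 (from t-table)

Standard error: SE = s/√n = 8/√25 = 1.600000

Margin of error: E = t* × SE = 2.064 × 1.600000 = 3.3024

T-interval: x̄ ± E = 50 ± 3.3024 = (46.6976, 53.3024)

Rounded to 2 decimal places:

(46.70, 53.30)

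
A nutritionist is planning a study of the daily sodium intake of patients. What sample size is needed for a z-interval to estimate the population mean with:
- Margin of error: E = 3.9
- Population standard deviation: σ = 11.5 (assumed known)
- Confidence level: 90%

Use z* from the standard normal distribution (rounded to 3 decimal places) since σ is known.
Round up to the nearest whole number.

Using z* since population σ is known (z-interval formula).

For 90% confidence, z* = 1.645 (from standard normal table)

Sample size formula for z-interval: n = (z*σ/E)²

n = (1.645 × 11.5 / 3.9)²
  = (4.850641)²
  = 23.5287

Round up to the nearest whole number: n = 24

24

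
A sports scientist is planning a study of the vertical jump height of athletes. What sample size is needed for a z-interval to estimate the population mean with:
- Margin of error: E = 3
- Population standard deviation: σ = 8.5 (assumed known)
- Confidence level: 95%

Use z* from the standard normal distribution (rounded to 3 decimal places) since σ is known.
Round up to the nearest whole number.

Using z* since population σ is known (z-interval formula).

For 95% confidence, z* = 1.96 (from standard normal table)

Sample size formula for z-interval: n = (z*σ/E)²

n = (1.96 × 8.5 / 3)²
  = (5.553333)²
  = 30.8395

Round up to the nearest whole number: n = 31

31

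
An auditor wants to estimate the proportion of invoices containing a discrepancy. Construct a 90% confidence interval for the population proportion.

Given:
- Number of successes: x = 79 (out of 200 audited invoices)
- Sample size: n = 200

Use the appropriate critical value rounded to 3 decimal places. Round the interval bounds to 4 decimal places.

Sample proportion: p̂ = 79/200 = 0.395000

Check conditions for normal approximation:
  np̂ = 79 ≥ 10 ✓
  n(1-p̂) = 121 ≥ 10 ✓

The sample is large enough, so use a z-interval (normal approximation) for the proportion.

For 90% confidence, z* = 1.645 (from standard normal table)

Standard error: SE = √(p̂(1-p̂)/n) = √(0.395000×0.605000/200) = 0.03456696

Margin of error: E = z* × SE = 1.645 × 0.03456696 = 0.056863

Z-interval: p̂ ± E = 0.395000 ± 0.056863 = (0.338137, 0.451863)

Rounded to 4 decimal places:

(0.3381, 0.4519)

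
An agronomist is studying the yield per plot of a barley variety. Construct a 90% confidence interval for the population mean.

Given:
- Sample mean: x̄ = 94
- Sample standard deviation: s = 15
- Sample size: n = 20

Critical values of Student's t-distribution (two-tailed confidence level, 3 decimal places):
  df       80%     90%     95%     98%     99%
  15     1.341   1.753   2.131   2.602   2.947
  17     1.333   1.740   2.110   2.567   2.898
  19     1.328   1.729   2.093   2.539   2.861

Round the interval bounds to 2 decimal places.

The population standard deviation σ is unknown (only the sample standard deviation s is given), so use a t-interval with df = n - 1 = 20 - 1 = 19.

For 90% confidence with df = 19, t* = 1.729 (from t-table)

Standard error: SE = s/√n = 15/√20 = 3.354102

Margin of error: E = t* × SE = 1.729 × 3.354102 = 5.7992

T-interval: x̄ ± E = 94 ± 5.7992 = (88.2008, 99.7992)

Rounded to 2 decimal places:

(88.20, 99.80)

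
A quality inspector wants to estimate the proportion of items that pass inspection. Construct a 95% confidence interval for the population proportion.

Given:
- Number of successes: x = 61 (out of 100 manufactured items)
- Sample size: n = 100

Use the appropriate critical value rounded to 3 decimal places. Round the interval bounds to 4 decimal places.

Sample proportion: p̂ = 61/100 = 0.610000

Check conditions for normal approximation:
  np̂ = 61 ≥ 10 ✓
  n(1-p̂) = 39 ≥ 10 ✓

The sample is large enough, so use a z-interval (normal approximation) for the proportion.

For 95% confidence, z* = 1.96 (from standard normal table)

Standard error: SE = √(p̂(1-p̂)/n) = √(0.610000×0.390000/100) = 0.04877499

Margin of error: E = z* × SE = 1.96 × 0.04877499 = 0.095599

Z-interval: p̂ ± E = 0.610000 ± 0.095599 = (0.514401, 0.705599)

Rounded to 4 decimal places:

(0.5144, 0.7056)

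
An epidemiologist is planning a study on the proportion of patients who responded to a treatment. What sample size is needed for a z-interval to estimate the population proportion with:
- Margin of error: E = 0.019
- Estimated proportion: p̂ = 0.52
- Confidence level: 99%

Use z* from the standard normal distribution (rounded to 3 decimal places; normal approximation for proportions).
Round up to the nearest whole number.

Using z* for proportion z-interval (normal approximation).

For 99% confidence, z* = 2.576 (from standard normal table)

Sample size formula for proportion z-interval: n = z*²p̂(1-p̂)/E²

n = 2.576² × 0.52 × 0.48 / 0.019²
  = 6.635776 × 0.2496 / 0.000361
  = 4588.0601

Round up to the nearest whole number: n = 4589

4589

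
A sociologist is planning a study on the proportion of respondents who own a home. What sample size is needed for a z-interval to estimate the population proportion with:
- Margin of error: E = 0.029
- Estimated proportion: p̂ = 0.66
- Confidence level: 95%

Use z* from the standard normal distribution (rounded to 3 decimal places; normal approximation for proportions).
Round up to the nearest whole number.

Using z* for proportion z-interval (normal approximation).

For 95% confidence, z* = 1.96 (from standard normal table)

Sample size formula for proportion z-interval: n = z*²p̂(1-p̂)/E²

n = 1.96² × 0.66 × 0.34 / 0.029²
  = 3.8416 × 0.2244 / 0.000841
  = 1025.0357

Round up to the nearest whole number: n = 1026

1026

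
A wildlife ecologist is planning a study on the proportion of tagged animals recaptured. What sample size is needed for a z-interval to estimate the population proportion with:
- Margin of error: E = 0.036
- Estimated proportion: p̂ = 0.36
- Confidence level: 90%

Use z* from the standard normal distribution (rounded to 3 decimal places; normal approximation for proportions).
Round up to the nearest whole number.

Using z* for proportion z-interval (normal approximation).

For 90% confidence, z* = 1.645 (from standard normal table)

Sample size formula for proportion z-interval: n = z*²p̂(1-p̂)/E²

n = 1.645² × 0.36 × 0.64 / 0.036²
  = 2.706025 × 0.2304 / 0.001296
  = 481.0711

Round up to the nearest whole number: n = 482

482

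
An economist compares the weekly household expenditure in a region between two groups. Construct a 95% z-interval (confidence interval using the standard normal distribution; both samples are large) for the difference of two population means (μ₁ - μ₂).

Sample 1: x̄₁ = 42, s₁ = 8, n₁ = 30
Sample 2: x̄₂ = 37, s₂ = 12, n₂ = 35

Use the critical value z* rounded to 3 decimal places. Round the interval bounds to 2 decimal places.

Both samples are large (n₁ = 30 ≥ 30, n₂ = 35 ≥ 30), so a z-interval for the difference of means applies.

Point estimate: x̄₁ - x̄₂ = 42 - 37 = 5

Standard error: SE = √(s₁²/n₁ + s₂²/n₂)
= √(8²/30 + 12²/35)
= √(2.133333 + 4.114286)
= 2.499524

For 95% confidence, z* = 1.96 (from standard normal table)
Margin of error: E = z* × SE = 1.96 × 2.499524 = 4.8991

Z-interval: (x̄₁ - x̄₂) ± E = 5 ± 4.8991 = (0.1009, 9.8991)

Rounded to 2 decimal places:

(0.10, 9.90)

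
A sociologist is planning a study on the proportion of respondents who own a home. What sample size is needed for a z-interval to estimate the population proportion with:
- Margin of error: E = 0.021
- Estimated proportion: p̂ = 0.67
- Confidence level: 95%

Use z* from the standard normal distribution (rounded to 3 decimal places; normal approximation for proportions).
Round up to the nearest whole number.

Using z* for proportion z-interval (normal approximation).

For 95% confidence, z* = 1.96 (from standard normal table)

Sample size formula for proportion z-interval: n = z*²p̂(1-p̂)/E²

n = 1.96² × 0.67 × 0.33 / 0.021²
  = 3.8416 × 0.2211 / 0.000441
  = 1926.0267

Round up to the nearest whole number: n = 1927

1927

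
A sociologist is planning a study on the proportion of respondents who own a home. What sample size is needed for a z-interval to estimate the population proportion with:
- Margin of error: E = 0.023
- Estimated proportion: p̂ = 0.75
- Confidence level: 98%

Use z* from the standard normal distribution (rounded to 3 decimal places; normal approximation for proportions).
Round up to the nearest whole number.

Using z* for proportion z-interval (normal approximation).

For 98% confidence, z* = 2.326 (from standard normal table)

Sample size formula for proportion z-interval: n = z*²p̂(1-p̂)/E²

n = 2.326² × 0.75 × 0.25 / 0.023²
  = 5.410276 × 0.1875 / 0.000529
  = 1917.6309

Round up to the nearest whole number: n = 1918

1918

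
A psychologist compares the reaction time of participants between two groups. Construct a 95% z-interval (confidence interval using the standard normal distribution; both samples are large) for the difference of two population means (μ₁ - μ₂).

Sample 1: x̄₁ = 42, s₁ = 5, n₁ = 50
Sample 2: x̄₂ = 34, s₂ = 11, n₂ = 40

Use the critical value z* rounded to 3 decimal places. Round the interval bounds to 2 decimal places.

Both samples are large (n₁ = 50 ≥ 30, n₂ = 40 ≥ 30), so a z-interval for the difference of means applies.

Point estimate: x̄₁ - x̄₂ = 42 - 34 = 8

Standard error: SE = √(s₁²/n₁ + s₂²/n₂)
= √(5²/50 + 11²/40)
= √(0.500000 + 3.025000)
= 1.877498

For 95% confidence, z* = 1.96 (from standard normal table)
Margin of error: E = z* × SE = 1.96 × 1.877498 = 3.6799

Z-interval: (x̄₁ - x̄₂) ± E = 8 ± 3.6799 = (4.3201, 11.6799)

Rounded to 2 decimal places:

(4.32, 11.68)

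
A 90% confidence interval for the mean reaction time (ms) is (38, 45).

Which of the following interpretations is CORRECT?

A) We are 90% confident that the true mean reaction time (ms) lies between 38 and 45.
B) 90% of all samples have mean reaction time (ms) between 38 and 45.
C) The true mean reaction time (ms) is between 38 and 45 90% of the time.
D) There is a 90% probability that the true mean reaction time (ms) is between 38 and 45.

A confidence interval represents our confidence in the procedure, not a probability statement about the parameter.

Key concept: If we repeated this sampling process many times and computed a 90% CI each time, about 90% of those intervals would contain the true population parameter.

For this specific interval (38, 45):
- Midpoint (point estimate): 41.5
- Margin of error: 3.5

The correct interpretation is the one stating confidence that the true parameter lies in the interval — option A.

A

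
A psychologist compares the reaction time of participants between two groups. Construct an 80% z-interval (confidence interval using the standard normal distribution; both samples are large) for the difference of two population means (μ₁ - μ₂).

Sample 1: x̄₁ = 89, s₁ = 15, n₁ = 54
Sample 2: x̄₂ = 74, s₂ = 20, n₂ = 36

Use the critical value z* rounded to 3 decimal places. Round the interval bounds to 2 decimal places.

Both samples are large (n₁ = 54 ≥ 30, n₂ = 36 ≥ 30), so a z-interval for the difference of means applies.

Point estimate: x̄₁ - x̄₂ = 89 - 74 = 15

Standard error: SE = √(s₁²/n₁ + s₂²/n₂)
= √(15²/54 + 20²/36)
= √(4.166667 + 11.111111)
= 3.908680

For 80% confidence, z* = 1.282 (from standard normal table)
Margin of error: E = z* × SE = 1.282 × 3.908680 = 5.0109

Z-interval: (x̄₁ - x̄₂) ± E = 15 ± 5.0109 = (9.9891, 20.0109)

Rounded to 2 decimal places:

(9.99, 20.01)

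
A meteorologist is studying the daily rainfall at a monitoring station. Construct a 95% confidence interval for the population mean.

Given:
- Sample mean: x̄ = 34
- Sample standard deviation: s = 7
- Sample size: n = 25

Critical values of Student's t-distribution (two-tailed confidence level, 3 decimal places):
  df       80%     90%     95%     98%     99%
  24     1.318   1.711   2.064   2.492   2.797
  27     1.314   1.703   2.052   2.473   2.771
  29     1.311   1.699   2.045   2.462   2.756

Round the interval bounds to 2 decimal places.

The population standard deviation σ is unknown (only the sample standard deviation s is given), so use a t-interval with df = n - 1 = 25 - 1 = 24.

For 95% confidence with df = 24, t* = 2.064 (from t-table)

Standard error: SE = s/√n = 7/√25 = 1.400000

Margin of error: E = t* × SE = 2.064 × 1.400000 = 2.8896

T-interval: x̄ ± E = 34 ± 2.8896 = (31.1104, 36.8896)

Rounded to 2 decimal places:

(31.11, 36.89)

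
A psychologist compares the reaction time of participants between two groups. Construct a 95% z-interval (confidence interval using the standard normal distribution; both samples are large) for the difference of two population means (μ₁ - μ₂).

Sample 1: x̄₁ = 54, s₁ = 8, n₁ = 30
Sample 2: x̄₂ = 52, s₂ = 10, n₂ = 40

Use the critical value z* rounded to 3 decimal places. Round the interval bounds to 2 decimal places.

Both samples are large (n₁ = 30 ≥ 30, n₂ = 40 ≥ 30), so a z-interval for the difference of means applies.

Point estimate: x̄₁ - x̄₂ = 54 - 52 = 2

Standard error: SE = √(s₁²/n₁ + s₂²/n₂)
= √(8²/30 + 10²/40)
= √(2.133333 + 2.500000)
= 2.152518

For 95% confidence, z* = 1.96 (from standard normal table)
Margin of error: E = z* × SE = 1.96 × 2.152518 = 4.2189

Z-interval: (x̄₁ - x̄₂) ± E = 2 ± 4.2189 = (-2.2189, 6.2189)

Rounded to 2 decimal places:

(-2.22, 6.22)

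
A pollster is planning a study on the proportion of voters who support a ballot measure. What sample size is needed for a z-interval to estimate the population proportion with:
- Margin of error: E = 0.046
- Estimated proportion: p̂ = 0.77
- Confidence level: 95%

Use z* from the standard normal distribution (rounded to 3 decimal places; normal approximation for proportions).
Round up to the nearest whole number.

Using z* for proportion z-interval (normal approximation).

For 95% confidence, z* = 1.96 (from standard normal table)

Sample size formula for proportion z-interval: n = z*²p̂(1-p̂)/E²

n = 1.96² × 0.77 × 0.23 / 0.046²
  = 3.8416 × 0.1771 / 0.002116
  = 321.5252

Round up to the nearest whole number: n = 322

322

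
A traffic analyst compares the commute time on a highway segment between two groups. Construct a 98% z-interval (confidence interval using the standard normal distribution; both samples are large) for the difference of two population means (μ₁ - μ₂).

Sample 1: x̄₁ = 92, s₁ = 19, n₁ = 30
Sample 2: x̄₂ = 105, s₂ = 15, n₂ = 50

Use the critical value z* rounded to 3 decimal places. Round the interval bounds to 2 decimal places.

Both samples are large (n₁ = 30 ≥ 30, n₂ = 50 ≥ 30), so a z-interval for the difference of means applies.

Point estimate: x̄₁ - x̄₂ = 92 - 105 = -13

Standard error: SE = √(s₁²/n₁ + s₂²/n₂)
= √(19²/30 + 15²/50)
= √(12.033333 + 4.500000)
= 4.066120

For 98% confidence, z* = 2.326 (from standard normal table)
Margin of error: E = z* × SE = 2.326 × 4.066120 = 9.4578

Z-interval: (x̄₁ - x̄₂) ± E = -13 ± 9.4578 = (-22.4578, -3.5422)

Rounded to 2 decimal places:

(-22.46, -3.54)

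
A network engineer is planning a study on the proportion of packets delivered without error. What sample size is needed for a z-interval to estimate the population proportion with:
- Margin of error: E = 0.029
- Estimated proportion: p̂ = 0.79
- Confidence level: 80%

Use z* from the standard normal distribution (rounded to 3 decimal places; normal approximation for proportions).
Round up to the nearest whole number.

Using z* for proportion z-interval (normal approximation).

For 80% confidence, z* = 1.282 (from standard normal table)

Sample size formula for proportion z-interval: n = z*²p̂(1-p̂)/E²

n = 1.282² × 0.79 × 0.21 / 0.029²
  = 1.643524 × 0.1659 / 0.000841
  = 324.2100

Round up to the nearest whole number: n = 325

325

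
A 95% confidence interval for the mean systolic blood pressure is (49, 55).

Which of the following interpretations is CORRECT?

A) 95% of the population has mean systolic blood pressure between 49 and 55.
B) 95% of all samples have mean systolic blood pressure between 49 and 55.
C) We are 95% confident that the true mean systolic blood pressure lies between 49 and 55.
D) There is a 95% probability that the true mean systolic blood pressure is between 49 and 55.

A confidence interval represents our confidence in the procedure, not a probability statement about the parameter.

Key concept: If we repeated this sampling process many times and computed a 95% CI each time, about 95% of those intervals would contain the true population parameter.

For this specific interval (49, 55):
- Midpoint (point estimate): 52
- Margin of error: 3

The correct interpretation is the one stating confidence that the true parameter lies in the interval — option C.

C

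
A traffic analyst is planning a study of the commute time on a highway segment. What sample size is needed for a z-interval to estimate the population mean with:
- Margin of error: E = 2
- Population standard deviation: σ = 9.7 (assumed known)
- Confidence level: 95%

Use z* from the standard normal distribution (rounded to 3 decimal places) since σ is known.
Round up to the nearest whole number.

Using z* since population σ is known (z-interval formula).

For 95% confidence, z* = 1.96 (from standard normal table)

Sample size formula for z-interval: n = (z*σ/E)²

n = (1.96 × 9.7 / 2)²
  = (9.506000)²
  = 90.3640

Round up to the nearest whole number: n = 91

91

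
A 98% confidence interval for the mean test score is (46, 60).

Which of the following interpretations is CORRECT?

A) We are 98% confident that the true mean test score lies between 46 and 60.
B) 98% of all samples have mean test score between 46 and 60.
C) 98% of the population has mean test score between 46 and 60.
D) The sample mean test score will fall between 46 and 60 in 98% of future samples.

A confidence interval represents our confidence in the procedure, not a probability statement about the parameter.

Key concept: If we repeated this sampling process many times and computed a 98% CI each time, about 98% of those intervals would contain the true population parameter.

For this specific interval (46, 60):
- Midpoint (point estimate): 53
- Margin of error: 7

The correct interpretation is the one stating confidence that the true parameter lies in the interval — option A.

A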